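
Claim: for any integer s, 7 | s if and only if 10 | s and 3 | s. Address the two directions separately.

(⟹) This fails: take s = 7. Certainly 7 ∣ 7, but 10 ∤ 7.

(⟸) This fails: take s = 30. Both 10 ∣ 30 and 3 ∣ 30, yet 30 is not a multiple of 7 (since 30 = 4·7 + 2), so 7 ∤ 30.

Neither direction holds.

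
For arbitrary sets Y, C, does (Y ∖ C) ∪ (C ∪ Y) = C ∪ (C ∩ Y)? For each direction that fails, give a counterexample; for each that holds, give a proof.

The sets are not equal: only the reverse inclusion holds.

(⟹) This inclusion fails. Take Y = {1}, C = ∅; then 1 ∈ (Y ∖ C) ∪ (C ∪ Y) but 1 ∉ C ∪ (C ∩ Y).

(⟸) Let x ∈ C ∪ (C ∩ Y). Then either x ∈ C and x ∉ Y; or x ∈ Y ∩ C. In each case x ∈ (Y ∖ C) ∪ (C ∪ Y), so C ∪ (C ∩ Y) ⊆ (Y ∖ C) ∪ (C ∪ Y).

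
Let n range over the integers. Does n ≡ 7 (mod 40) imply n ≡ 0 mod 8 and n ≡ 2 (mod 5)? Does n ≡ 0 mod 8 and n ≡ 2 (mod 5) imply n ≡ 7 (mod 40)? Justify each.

(⇒) fails and (⇐) fails.

(⇒) This fails: n = 7 gives 7 ≡ 7 (mod 40) but 7 ≡ 7 (mod 8), so the conjunction on the right does not hold.

(⇐) This fails: n = 32 satisfies both congruences on the right (32 ≡ 0 mod 8 and 32 ≡ 2 mod 5) yet 32 ≡ 32 (mod 40), not 7.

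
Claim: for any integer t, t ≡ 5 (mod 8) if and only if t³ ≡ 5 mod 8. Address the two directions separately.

[⇒] Suppose t ≡ 5 (mod 8). Write t = 8j + 5. Then (8j + 5)³ = 512j³ + 960j² + 600j + 125 = 8(64j³ + 120j² + 75j + 15) + 5, so t³ ≡ 5 (mod 8).

[⇐] For the converse, argue contrapositively. If t ≢ 5 (mod 8), then t is congruent to one of 0, 1, 2, 3, 4, 6, 7 modulo 8, and these give t³ ≡ 0, 1, 0, 3, 0, 0, 7 respectively — never 5.

Both directions hold; the statement is true.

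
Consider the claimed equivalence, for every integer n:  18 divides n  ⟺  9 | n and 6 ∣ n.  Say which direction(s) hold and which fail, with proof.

(⇒) If 18 ∣ n, write n = 18q. Since 18 = 2·9, n = 9·(2q), so 9 ∣ n; and since 18 = 3·6, n = 6·(3q), so 6 ∣ n.

(⇐) Suppose 9 ∣ n and 6 ∣ n. Any common multiple of 9 and 6 is a multiple of their lcm; here lcm(9, 6) = 9·6/gcd(9, 6) = 54/3 = 18, so 18 ∣ n.

Equivalent; both directions hold.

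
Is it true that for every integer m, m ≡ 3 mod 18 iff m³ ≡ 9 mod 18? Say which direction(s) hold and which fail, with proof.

(→) Suppose m ≡ 3 mod 18. Write m = 18j + 3. Then (18j + 3)³ = 5832j³ + 2916j² + 486j + 27 = 18(324j³ + 162j² + 27j + 1) + 9, so m³ ≡ 9 (mod 18).

(←) This fails: take m = 9. Then 9³ = 729 ≡ 9 (mod 18), yet 9 ≡ 9 (mod 18), not 3.

The forward direction holds; the converse fails.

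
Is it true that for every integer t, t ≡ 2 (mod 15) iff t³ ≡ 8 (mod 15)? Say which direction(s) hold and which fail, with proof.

Both directions hold.

(⇒) Suppose t ≡ 2 (mod 15). Write t = 15j + 2. Then (15j + 2)³ = 3375j³ + 1350j² + 180j + 8 = 15(225j³ + 90j² + 12j) + 8, so t³ ≡ 8 (mod 15).

(⇐) Conversely, suppose t³ ≡ 8 (mod 15). The only residue r in {0, …, 14} with r³ ≡ 8 (mod 15) is r = 2, so t ≡ 2 (mod 15).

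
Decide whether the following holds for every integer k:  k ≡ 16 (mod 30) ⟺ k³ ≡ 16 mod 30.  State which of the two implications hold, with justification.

[⇒] Suppose k ≡ 16 (mod 30). Write k = 30j + 16. Then (30j + 16)³ = 27000j³ + 43200j² + 23040j + 4096 = 30(900j³ + 1440j² + 768j + 136) + 16, so k³ ≡ 16 (mod 30).

[⇐] Conversely, suppose k³ ≡ 16 (mod 30). The only residue r in {0, …, 29} with r³ ≡ 16 (mod 30) is r = 16, so k ≡ 16 (mod 30).

Equivalent; both directions hold.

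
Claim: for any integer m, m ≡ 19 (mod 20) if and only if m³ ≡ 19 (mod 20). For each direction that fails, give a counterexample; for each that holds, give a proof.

Both directions hold.

(⟹) Suppose m ≡ 19 (mod 20). Write m = 20j + 19. Then (20j + 19)³ = 8000j³ + 22800j² + 21660j + 6859 = 20(400j³ + 1140j² + 1083j + 342) + 19, so m³ ≡ 19 (mod 20).

(⟸) Conversely, suppose m³ ≡ 19 (mod 20). The only residue r in {0, …, 19} with r³ ≡ 19 (mod 20) is r = 19, so m ≡ 19 (mod 20).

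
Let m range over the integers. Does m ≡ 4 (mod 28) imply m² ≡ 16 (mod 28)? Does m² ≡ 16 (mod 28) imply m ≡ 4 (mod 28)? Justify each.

Only the forward implication holds.

(←) This fails: take m = 10. Then 10² = 100 ≡ 16 (mod 28), yet 10 ≡ 10 (mod 28), not 4.

(→) Suppose m ≡ 4 (mod 28). Write m = 28j + 4. Then (28j + 4)² = 784j² + 224j + 16 = 28(28j² + 8j) + 16, so m² ≡ 16 (mod 28).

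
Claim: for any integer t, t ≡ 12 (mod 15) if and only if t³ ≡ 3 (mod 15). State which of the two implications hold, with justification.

(⇐) Suppose t³ ≡ 3 (mod 15). The only residue r in {0, …, 14} with r³ ≡ 3 (mod 15) is r = 12, so t ≡ 12 (mod 15).

(⇒) Suppose t ≡ 12 (mod 15). Write t = 15j + 12. Then (15j + 12)³ = 3375j³ + 8100j² + 6480j + 1728 = 15(225j³ + 540j² + 432j + 115) + 3, so t³ ≡ 3 (mod 15).

Both directions hold; the statement is true.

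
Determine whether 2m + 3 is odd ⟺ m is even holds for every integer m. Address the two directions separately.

(⇒) fails; (⇐) holds.

Forward direction. This fails: take m = 7. Then 2m + 3 = 17, which is odd, yet m = 7 is odd, not even.

Converse. Suppose m is even. Since 2 is even, 2m is even for every m, so 2m + 3 has the same parity as 3, which is odd. Hence 2m + 3 is odd.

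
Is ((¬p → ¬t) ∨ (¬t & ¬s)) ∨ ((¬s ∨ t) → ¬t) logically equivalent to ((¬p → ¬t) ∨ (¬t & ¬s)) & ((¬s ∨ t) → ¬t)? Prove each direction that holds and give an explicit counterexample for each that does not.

(⇒) fails; (⇐) holds.

Forward direction. This fails. Under p = T, t = T, s = F, the left side is true but the right side is false.

Converse. Assume the antecedent. If p is true, the consequent reduces to true regardless of the other variables. If p is false, the antecedent forces (p = F, t = F, s = F) or (p = F, t = F, s = T), and the consequent holds there. Either way the consequent holds.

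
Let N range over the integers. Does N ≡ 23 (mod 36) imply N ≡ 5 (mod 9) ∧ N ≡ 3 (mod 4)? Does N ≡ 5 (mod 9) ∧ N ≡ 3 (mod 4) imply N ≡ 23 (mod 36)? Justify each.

Equivalent; both directions hold.

(⇒) Suppose N ≡ 23 (mod 36); write N = 36j + 23. Since 9 ∣ 36, reducing mod 9 gives N ≡ 23 ≡ 5 (mod 9); since 4 ∣ 36, reducing mod 4 gives N ≡ 23 ≡ 3 (mod 4).

(⇐) Conversely, if N ≡ 5 (mod 9) and N ≡ 3 (mod 4), then by the Chinese remainder theorem N ≡ 23 (mod 36). This is exactly N ≡ 23 (mod 36).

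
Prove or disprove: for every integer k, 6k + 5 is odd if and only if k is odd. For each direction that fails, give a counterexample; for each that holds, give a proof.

(⇒) fails; (⇐) holds.

Converse. Suppose k is odd. Since 6 is even, 6k is even for every k, so 6k + 5 has the same parity as 5, which is odd. Hence 6k + 5 is odd.

Forward direction. This fails: take k = 0. Then 6k + 5 = 5, which is odd, yet k = 0 is even, not odd.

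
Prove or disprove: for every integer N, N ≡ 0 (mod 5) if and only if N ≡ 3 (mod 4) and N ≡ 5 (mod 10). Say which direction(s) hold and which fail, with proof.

Forward direction. This fails: N = 0 gives 0 ≡ 0 (mod 5) but 0 ≡ 0 (mod 4), so the conjunction on the right does not hold.

Converse. If N ≡ 3 (mod 4) and N ≡ 5 (mod 10), then by the Chinese remainder theorem N ≡ 15 (mod 20). Since 15 ≡ 0 (mod 5) and 5 ∣ 20, we get N ≡ 0 (mod 5).

Only the reverse direction holds.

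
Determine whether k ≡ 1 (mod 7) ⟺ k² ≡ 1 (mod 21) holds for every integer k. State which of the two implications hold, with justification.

Forward direction. This fails: take k = 15. Then 15 ≡ 1 (mod 7), but 15² = 225 ≡ 15 (mod 21), not 1.

Converse. This fails: take k = 13. Then 13² = 169 ≡ 1 (mod 21), yet 13 ≡ 6 (mod 7), not 1.

Both directions fail.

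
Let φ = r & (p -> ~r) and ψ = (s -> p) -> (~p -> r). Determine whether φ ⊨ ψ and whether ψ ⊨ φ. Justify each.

Only the forward implication holds.

(⇒) Assume the antecedent. If p is true, the antecedent cannot hold. If p is false, the antecedent forces (p = F, r = T, s = F) or (p = F, r = T, s = T), and (s -> p) -> (~p -> r) holds there. Either way (s -> p) -> (~p -> r) holds.

(⇐) This fails. Under p = T, r = F, s = F, the left side is false but the right side is true.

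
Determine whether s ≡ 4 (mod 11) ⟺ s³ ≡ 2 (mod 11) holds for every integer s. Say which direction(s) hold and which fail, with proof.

Neither direction holds.

(⟹) This fails: take s = 4. Then 4 ≡ 4 (mod 11), but 4³ = 64 ≡ 9 (mod 11), not 2.

(⟸) This fails: take s = 7. Then 7³ = 343 ≡ 2 (mod 11), yet 7 ≡ 7 (mod 11), not 4.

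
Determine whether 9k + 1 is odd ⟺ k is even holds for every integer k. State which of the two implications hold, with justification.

Both directions hold; the statement is true.

Converse. Suppose k is even; write k = 2j. Then 9k + 1 = 9·(2j) + 1 = 2·9j + 1, which is odd.

Forward direction. Suppose 9k + 1 is odd. Since 9 is odd, 9k and k have the same parity, so 9k + 1 ≡ k + 1 (mod 2). As 1 is odd, 9k + 1 is odd exactly when k is even. Thus k is even.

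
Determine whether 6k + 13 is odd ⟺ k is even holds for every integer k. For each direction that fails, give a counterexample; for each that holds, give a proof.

(←) Suppose k is even. Since 6 is even, 6k is even for every k, so 6k + 13 has the same parity as 13, which is odd. Hence 6k + 13 is odd.

(→) This fails: take k = 1. Then 6k + 13 = 19, which is odd, yet k = 1 is odd, not even.

The forward direction fails; the converse holds.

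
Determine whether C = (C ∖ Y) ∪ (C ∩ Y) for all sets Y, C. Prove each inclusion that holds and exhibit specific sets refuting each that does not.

The two sets are equal.

(⟹) Let x ∈ C. Then either x ∈ C and x ∉ Y; or x ∈ Y ∩ C. In each case x ∈ (C ∖ Y) ∪ (C ∩ Y), so C ⊆ (C ∖ Y) ∪ (C ∩ Y).

(⟸) Let x ∈ (C ∖ Y) ∪ (C ∩ Y). Then either x ∈ C and x ∉ Y; or x ∈ Y ∩ C. In each case x ∈ C, so (C ∖ Y) ∪ (C ∩ Y) ⊆ C.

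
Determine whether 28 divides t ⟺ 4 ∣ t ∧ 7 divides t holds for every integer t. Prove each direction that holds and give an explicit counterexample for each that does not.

Equivalent; both directions hold.

Forward direction. If 28 ∣ t, write t = 28q. Since 28 = 7·4, t = 4·(7q), so 4 ∣ t; and since 28 = 4·7, t = 7·(4q), so 7 ∣ t.

Converse. Suppose 4 ∣ t and 7 ∣ t. Any common multiple of 4 and 7 is a multiple of their lcm; here gcd(4, 7) = 1, so lcm(4, 7) = 4·7 = 28, so 28 ∣ t.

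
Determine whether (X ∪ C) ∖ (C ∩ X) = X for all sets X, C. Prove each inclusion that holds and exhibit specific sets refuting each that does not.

Both inclusions fail.

Forward inclusion. This inclusion fails. Take X = ∅, C = {1}; then 1 ∈ (X ∪ C) ∖ (C ∩ X) but 1 ∉ X.

Reverse inclusion. This inclusion fails. Take X = {1}, C = {1}; then 1 ∈ X but 1 ∉ (X ∪ C) ∖ (C ∩ X).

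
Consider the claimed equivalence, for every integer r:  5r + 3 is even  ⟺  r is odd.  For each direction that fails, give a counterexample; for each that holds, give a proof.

(→) Suppose 5r + 3 is even. Since 5 is odd, 5r and r have the same parity, so 5r + 3 ≡ r + 3 (mod 2). As 3 is odd, 5r + 3 is even exactly when r is odd. Thus r is odd.

(←) Conversely, suppose r is odd; write r = 2j + 1. Then 5r + 3 = 5·(2j + 1) + 3 = 2·5j + 8, which is even.

The biconditional holds.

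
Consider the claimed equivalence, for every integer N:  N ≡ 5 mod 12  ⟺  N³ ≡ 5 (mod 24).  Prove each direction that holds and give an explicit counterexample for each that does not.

(⇒) fails; (⇐) holds.

(⟹) This fails: take N = 17. Then 17 ≡ 5 (mod 12), but 17³ = 4913 ≡ 17 (mod 24), not 5.

(⟸) Conversely, the residues r modulo 24 with r³ ≡ 5 (mod 24) are exactly {5}, and each is ≡ 5 (mod 12).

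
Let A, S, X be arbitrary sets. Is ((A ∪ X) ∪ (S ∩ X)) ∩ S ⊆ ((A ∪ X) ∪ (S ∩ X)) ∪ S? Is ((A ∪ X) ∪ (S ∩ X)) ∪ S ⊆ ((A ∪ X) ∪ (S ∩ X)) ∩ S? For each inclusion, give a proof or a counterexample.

The sets are not equal: only the forward inclusion holds.

Forward inclusion. Let x ∈ ((A ∪ X) ∪ (S ∩ X)) ∩ S. Then either x ∈ A ∩ S and x ∉ X; or x ∈ S ∩ X and x ∉ A; or x ∈ A ∩ S ∩ X. In each case x ∈ ((A ∪ X) ∪ (S ∩ X)) ∪ S, so ((A ∪ X) ∪ (S ∩ X)) ∩ S ⊆ ((A ∪ X) ∪ (S ∩ X)) ∪ S.

Reverse inclusion. This inclusion fails. Take A = {1}, S = ∅, X = ∅; then 1 ∈ ((A ∪ X) ∪ (S ∩ X)) ∪ S but 1 ∉ ((A ∪ X) ∪ (S ∩ X)) ∩ S.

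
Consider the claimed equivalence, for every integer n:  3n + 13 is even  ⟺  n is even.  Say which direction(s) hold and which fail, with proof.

(⟹) This fails: n = 3 gives 3n + 13 = 22, which is even, but 3 is odd, not even.

(⟸) This also fails: n = 4 is even, but 3n + 13 = 25 is odd, not even.

(⇒) fails and (⇐) fails.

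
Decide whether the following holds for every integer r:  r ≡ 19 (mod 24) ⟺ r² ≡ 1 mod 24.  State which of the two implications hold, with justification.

[⇒] Suppose r ≡ 19 (mod 24). Write r = 24j + 19. Then (24j + 19)² = 576j² + 912j + 361 = 24(24j² + 38j + 15) + 1, so r² ≡ 1 (mod 24).

[⇐] This fails: take r = 1. Then 1² = 1 ≡ 1 (mod 24), yet 1 ≡ 1 (mod 24), not 19.

Only the forward implication holds.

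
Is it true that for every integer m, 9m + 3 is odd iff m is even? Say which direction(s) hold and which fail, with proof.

(→) Suppose 9m + 3 is odd. Since 9 is odd, 9m and m have the same parity, so 9m + 3 ≡ m + 3 (mod 2). As 3 is odd, 9m + 3 is odd exactly when m is even. Thus m is even.

(←) Conversely, suppose m is even; write m = 2j. Then 9m + 3 = 9·(2j) + 3 = 2·9j + 3, which is odd.

Both directions hold.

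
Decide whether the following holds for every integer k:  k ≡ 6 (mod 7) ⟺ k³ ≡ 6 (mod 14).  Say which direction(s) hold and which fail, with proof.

Forward direction. This fails: take k = 13. Then 13 ≡ 6 (mod 7), but 13³ = 2197 ≡ 13 (mod 14), not 6.

Converse. This fails: take k = 10. Then 10³ = 1000 ≡ 6 (mod 14), yet 10 ≡ 3 (mod 7), not 6.

Neither direction holds.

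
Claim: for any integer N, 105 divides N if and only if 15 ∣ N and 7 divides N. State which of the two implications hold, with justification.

(→) If 105 ∣ N, write N = 105q. Since 105 = 7·15, N = 15·(7q), so 15 ∣ N; and since 105 = 15·7, N = 7·(15q), so 7 ∣ N.

(←) Suppose 15 ∣ N and 7 ∣ N. Any common multiple of 15 and 7 is a multiple of their lcm; here gcd(15, 7) = 1, so lcm(15, 7) = 15·7 = 105, so 105 ∣ N.

Equivalent; both directions hold.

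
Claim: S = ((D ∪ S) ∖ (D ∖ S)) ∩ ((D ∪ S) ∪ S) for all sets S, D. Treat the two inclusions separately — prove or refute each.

Reverse inclusion. Let x ∈ ((D ∪ S) ∖ (D ∖ S)) ∩ ((D ∪ S) ∪ S). Then either x ∈ S and x ∉ D; or x ∈ S ∩ D. In each case x ∈ S, so ((D ∪ S) ∖ (D ∖ S)) ∩ ((D ∪ S) ∪ S) ⊆ S.

Forward inclusion. Let x ∈ S. Then either x ∈ S and x ∉ D; or x ∈ S ∩ D. In each case x ∈ ((D ∪ S) ∖ (D ∖ S)) ∩ ((D ∪ S) ∪ S), so S ⊆ ((D ∪ S) ∖ (D ∖ S)) ∩ ((D ∪ S) ∪ S).

Both inclusions hold; the sets are equal.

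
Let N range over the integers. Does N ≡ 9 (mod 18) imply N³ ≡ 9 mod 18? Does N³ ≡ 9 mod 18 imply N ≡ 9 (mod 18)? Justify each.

(⟹) Suppose N ≡ 9 (mod 18). Write N = 18j + 9. Then (18j + 9)³ = 5832j³ + 8748j² + 4374j + 729 = 18(324j³ + 486j² + 243j + 40) + 9, so N³ ≡ 9 (mod 18).

(⟸) This fails: take N = 3. Then 3³ = 27 ≡ 9 (mod 18), yet 3 ≡ 3 (mod 18), not 9.

Only the forward implication holds.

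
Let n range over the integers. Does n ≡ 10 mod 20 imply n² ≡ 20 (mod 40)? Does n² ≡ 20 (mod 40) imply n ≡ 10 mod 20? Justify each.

The biconditional holds.

Forward direction. Suppose n ≡ 10 (mod 20). Working modulo 40, n ∈ {10, 30}; for each such r, r² ≡ 20 (mod 40).

Converse. The residues r modulo 40 with r² ≡ 20 (mod 40) are exactly {10, 30}, and each is ≡ 10 (mod 20).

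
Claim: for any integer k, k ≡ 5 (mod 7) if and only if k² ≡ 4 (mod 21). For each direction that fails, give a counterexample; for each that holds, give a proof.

[⇒] This fails: take k = 12. Then 12 ≡ 5 (mod 7), but 12² = 144 ≡ 18 (mod 21), not 4.

[⇐] This fails: take k = 2. Then 2² = 4 ≡ 4 (mod 21), yet 2 ≡ 2 (mod 7), not 5.

Neither direction holds.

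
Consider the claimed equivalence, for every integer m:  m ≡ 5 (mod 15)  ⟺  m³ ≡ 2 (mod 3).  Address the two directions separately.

(⇒) holds; (⇐) fails.

(→) Suppose m ≡ 5 (mod 15). Then m³ ≡ 5³ = 125 (mod 15), and since 3 ∣ 15, also m³ ≡ 2 (mod 3).

(←) This fails: take m = 2. Then 2³ = 8 ≡ 2 (mod 3), yet 2 ≡ 2 (mod 15), not 5.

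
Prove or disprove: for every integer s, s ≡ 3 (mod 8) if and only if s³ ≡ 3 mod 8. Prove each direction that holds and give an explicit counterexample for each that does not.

Both implications hold.

(⟹) Suppose s ≡ 3 (mod 8). Write s = 8j + 3. Then (8j + 3)³ = 512j³ + 576j² + 216j + 27 = 8(64j³ + 72j² + 27j + 3) + 3, so s³ ≡ 3 (mod 8).

(⟸) For the converse, argue contrapositively. If s ≢ 3 (mod 8), then s is congruent to one of 0, 1, 2, 4, 5, 6, 7 modulo 8, and these give s³ ≡ 0, 1, 0, 0, 5, 0, 7 respectively — never 3.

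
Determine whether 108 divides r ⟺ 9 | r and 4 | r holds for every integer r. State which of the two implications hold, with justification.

(⇒) holds; (⇐) fails.

(⇒) If 108 ∣ r, write r = 108q. Since 108 = 12·9, r = 9·(12q), so 9 ∣ r; and since 108 = 27·4, r = 4·(27q), so 4 ∣ r.

(⇐) This fails: take r = 36. Both 9 ∣ 36 and 4 ∣ 36, yet 36 is not a multiple of 108 (since 36 = 0·108 + 36), so 108 ∤ 36.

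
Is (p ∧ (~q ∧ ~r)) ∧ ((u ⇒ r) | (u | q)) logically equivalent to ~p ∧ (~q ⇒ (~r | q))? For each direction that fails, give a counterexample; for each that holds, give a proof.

Forward direction. This fails. Under p = T, q = F, r = F, u = F, the left side is true but the right side is false.

Converse. This fails. Under p = F, q = F, r = F, u = F, the left side is false but the right side is true.

Both directions fail.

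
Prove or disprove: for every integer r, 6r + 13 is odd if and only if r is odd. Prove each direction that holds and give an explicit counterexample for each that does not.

(⇒) This fails: take r = 0. Then 6r + 13 = 13, which is odd, yet r = 0 is even, not odd.

(⇐) Suppose r is odd. Since 6 is even, 6r is even for every r, so 6r + 13 has the same parity as 13, which is odd. Hence 6r + 13 is odd.

The forward direction fails; the converse holds.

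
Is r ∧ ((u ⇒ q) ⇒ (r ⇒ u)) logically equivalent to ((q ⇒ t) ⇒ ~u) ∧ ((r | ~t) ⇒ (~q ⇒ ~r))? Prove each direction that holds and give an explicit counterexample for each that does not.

[⇒] This fails. Under q = F, u = T, t = F, r = T, the left side is true but the right side is false.

[⇐] This fails. Under q = F, u = F, t = F, r = F, the left side is false but the right side is true.

Neither implication holds.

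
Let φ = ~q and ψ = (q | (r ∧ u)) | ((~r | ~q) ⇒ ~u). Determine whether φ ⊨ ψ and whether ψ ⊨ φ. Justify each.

(⇒) fails and (⇐) fails.

(⇒) This fails. Under q = F, u = T, r = F, the left side is true but the right side is false.

(⇐) This fails. Under q = T, u = F, r = F, the left side is false but the right side is true.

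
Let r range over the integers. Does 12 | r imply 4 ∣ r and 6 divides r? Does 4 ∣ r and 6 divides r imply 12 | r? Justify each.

Both directions hold; the statement is true.

(⟸) Suppose 4 ∣ r and 6 ∣ r. Any common multiple of 4 and 6 is a multiple of their lcm; here lcm(4, 6) = 4·6/gcd(4, 6) = 24/2 = 12, so 12 ∣ r.

(⟹) If 12 ∣ r, write r = 12q. Since 12 = 3·4, r = 4·(3q), so 4 ∣ r; and since 12 = 2·6, r = 6·(2q), so 6 ∣ r.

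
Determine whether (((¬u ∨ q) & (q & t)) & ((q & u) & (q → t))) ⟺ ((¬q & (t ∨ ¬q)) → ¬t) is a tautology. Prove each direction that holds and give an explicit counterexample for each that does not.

(⟸) This fails. Under t = F, q = F, u = F, the left side is false but the right side is true.

(⟹) Assume the antecedent. If t is true, the antecedent forces (t = T, q = T, u = T), and (¬q & (t ∨ ¬q)) → ¬t holds there. If t is false, the antecedent cannot hold. Either way (¬q & (t ∨ ¬q)) → ¬t holds.

Not equivalent: only (⇒) holds.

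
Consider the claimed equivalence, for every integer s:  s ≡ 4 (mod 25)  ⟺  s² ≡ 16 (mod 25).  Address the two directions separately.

(⇒) holds; (⇐) fails.

Forward direction. Suppose s ≡ 4 (mod 25). Write s = 25j + 4. Then (25j + 4)² = 625j² + 200j + 16 = 25(25j² + 8j) + 16, so s² ≡ 16 (mod 25).

Converse. This fails: take s = 21. Then 21² = 441 ≡ 16 (mod 25), yet 21 ≡ 21 (mod 25), not 4.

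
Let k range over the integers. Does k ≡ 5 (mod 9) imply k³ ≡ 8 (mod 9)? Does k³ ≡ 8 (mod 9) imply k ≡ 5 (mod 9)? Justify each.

The forward direction holds; the converse fails.

Forward direction. Suppose k ≡ 5 (mod 9). Write k = 9j + 5. Then (9j + 5)³ = 729j³ + 1215j² + 675j + 125 = 9(81j³ + 135j² + 75j + 13) + 8, so k³ ≡ 8 (mod 9).

Converse. This fails: take k = 2. Then 2³ = 8 ≡ 8 (mod 9), yet 2 ≡ 2 (mod 9), not 5.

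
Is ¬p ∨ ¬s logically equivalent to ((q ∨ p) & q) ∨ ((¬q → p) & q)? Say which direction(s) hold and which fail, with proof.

Neither direction holds.

(⟹) This fails. Under s = F, q = F, p = F, the left side is true but the right side is false.

(⟸) This fails. Under s = T, q = T, p = T, the left side is false but the right side is true.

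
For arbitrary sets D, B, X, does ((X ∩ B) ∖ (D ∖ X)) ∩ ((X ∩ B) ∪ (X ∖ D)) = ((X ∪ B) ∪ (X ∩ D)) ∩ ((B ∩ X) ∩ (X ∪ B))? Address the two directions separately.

Reverse inclusion. Let x ∈ ((X ∪ B) ∪ (X ∩ D)) ∩ ((B ∩ X) ∩ (X ∪ B)). Then either x ∈ B ∩ X and x ∉ D; or x ∈ D ∩ B ∩ X. In each case x ∈ ((X ∩ B) ∖ (D ∖ X)) ∩ ((X ∩ B) ∪ (X ∖ D)), so ((X ∪ B) ∪ (X ∩ D)) ∩ ((B ∩ X) ∩ (X ∪ B)) ⊆ ((X ∩ B) ∖ (D ∖ X)) ∩ ((X ∩ B) ∪ (X ∖ D)).

Forward inclusion. Let x ∈ ((X ∩ B) ∖ (D ∖ X)) ∩ ((X ∩ B) ∪ (X ∖ D)). Then either x ∈ B ∩ X and x ∉ D; or x ∈ D ∩ B ∩ X. In each case x ∈ ((X ∪ B) ∪ (X ∩ D)) ∩ ((B ∩ X) ∩ (X ∪ B)), so ((X ∩ B) ∖ (D ∖ X)) ∩ ((X ∩ B) ∪ (X ∖ D)) ⊆ ((X ∪ B) ∪ (X ∩ D)) ∩ ((B ∩ X) ∩ (X ∪ B)).

The two sets are equal.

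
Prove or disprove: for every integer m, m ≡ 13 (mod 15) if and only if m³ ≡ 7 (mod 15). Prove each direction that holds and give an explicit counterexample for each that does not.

[⇒] Suppose m ≡ 13 (mod 15). Write m = 15j + 13. Then (15j + 13)³ = 3375j³ + 8775j² + 7605j + 2197 = 15(225j³ + 585j² + 507j + 146) + 7, so m³ ≡ 7 (mod 15).

[⇐] Conversely, suppose m³ ≡ 7 (mod 15). The only residue r in {0, …, 14} with r³ ≡ 7 (mod 15) is r = 13, so m ≡ 13 (mod 15).

The biconditional holds.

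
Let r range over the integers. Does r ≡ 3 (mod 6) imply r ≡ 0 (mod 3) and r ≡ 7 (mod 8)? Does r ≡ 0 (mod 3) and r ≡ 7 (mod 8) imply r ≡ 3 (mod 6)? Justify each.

Forward direction. This fails: r = 9 gives 9 ≡ 3 (mod 6) but 9 ≡ 1 (mod 8), so the conjunction on the right does not hold.

Converse. If r ≡ 0 (mod 3) and r ≡ 7 (mod 8), then by the Chinese remainder theorem r ≡ 15 (mod 24). Since 15 ≡ 3 (mod 6) and 6 ∣ 24, we get r ≡ 3 (mod 6).

Only the reverse direction holds.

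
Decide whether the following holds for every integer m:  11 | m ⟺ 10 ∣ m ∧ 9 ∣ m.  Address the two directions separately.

Both directions fail.

(→) This fails: take m = 11. Certainly 11 ∣ 11, but 10 ∤ 11.

(←) This fails: take m = 90. Both 10 ∣ 90 and 9 ∣ 90, yet 90 is not a multiple of 11 (since 90 = 8·11 + 2), so 11 ∤ 90.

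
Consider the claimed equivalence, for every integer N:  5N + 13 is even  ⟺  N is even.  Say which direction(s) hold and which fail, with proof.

(⇒) This fails: N = 5 gives 5N + 13 = 38, which is even, but 5 is odd, not even.

(⇐) This also fails: N = 4 is even, but 5N + 13 = 33 is odd, not even.

Neither direction holds.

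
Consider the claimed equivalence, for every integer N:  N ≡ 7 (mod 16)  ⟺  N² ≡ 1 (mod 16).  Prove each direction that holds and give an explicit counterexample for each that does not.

(←) This fails: take N = 1. Then 1² = 1 ≡ 1 (mod 16), yet 1 ≡ 1 (mod 16), not 7.

(→) Suppose N ≡ 7 (mod 16). Write N = 16j + 7. Then (16j + 7)² = 256j² + 224j + 49 = 16(16j² + 14j + 3) + 1, so N² ≡ 1 (mod 16).

Only the forward direction holds.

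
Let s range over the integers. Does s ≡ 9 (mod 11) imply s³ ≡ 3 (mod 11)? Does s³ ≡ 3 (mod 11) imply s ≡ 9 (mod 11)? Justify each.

(←) For the converse, argue contrapositively. If s ≢ 9 (mod 11), then s is congruent to one of 0, 1, 2, 3, 4, 5, 6, 7, 8, 10 modulo 11, and these give s³ ≡ 0, 1, 8, 5, 9, 4, 7, 2, 6, 10 respectively — never 3.

(→) Suppose s ≡ 9 (mod 11). Write s = 11j + 9. Then (11j + 9)³ = 1331j³ + 3267j² + 2673j + 729 = 11(121j³ + 297j² + 243j + 66) + 3, so s³ ≡ 3 (mod 11).

Both directions hold.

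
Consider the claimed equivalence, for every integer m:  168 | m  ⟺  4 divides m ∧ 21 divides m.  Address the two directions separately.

Not equivalent: only (⇒) holds.

Forward direction. If 168 ∣ m, write m = 168q. Since 168 = 42·4, m = 4·(42q), so 4 ∣ m; and since 168 = 8·21, m = 21·(8q), so 21 ∣ m.

Converse. This fails: take m = 84. Both 4 ∣ 84 and 21 ∣ 84, yet 84 is not a multiple of 168 (since 84 = 0·168 + 84), so 168 ∤ 84.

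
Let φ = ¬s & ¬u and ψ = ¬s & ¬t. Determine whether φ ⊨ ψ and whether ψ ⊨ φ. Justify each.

(⟹) This fails. Under s = F, u = F, t = T, the left side is true but the right side is false.

(⟸) This fails. Under s = F, u = T, t = F, the left side is false but the right side is true.

Both directions fail.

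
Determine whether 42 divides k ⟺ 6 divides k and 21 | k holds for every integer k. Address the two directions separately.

Forward direction. If 42 ∣ k, write k = 42q. Since 42 = 7·6, k = 6·(7q), so 6 ∣ k; and since 42 = 2·21, k = 21·(2q), so 21 ∣ k.

Converse. Suppose 6 ∣ k and 21 ∣ k. Any common multiple of 6 and 21 is a multiple of their lcm; here lcm(6, 21) = 6·21/gcd(6, 21) = 126/3 = 42, so 42 ∣ k.

Both implications hold.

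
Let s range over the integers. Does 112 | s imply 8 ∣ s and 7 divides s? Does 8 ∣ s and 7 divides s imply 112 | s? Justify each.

Not equivalent: only (⇒) holds.

[⇒] If 112 ∣ s, write s = 112q. Since 112 = 14·8, s = 8·(14q), so 8 ∣ s; and since 112 = 16·7, s = 7·(16q), so 7 ∣ s.

[⇐] This fails: take s = 56. Both 8 ∣ 56 and 7 ∣ 56, yet 56 is not a multiple of 112 (since 56 = 0·112 + 56), so 112 ∤ 56.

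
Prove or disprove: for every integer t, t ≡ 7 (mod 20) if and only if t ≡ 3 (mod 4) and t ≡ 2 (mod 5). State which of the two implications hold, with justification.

[⇐] If t ≡ 3 (mod 4) and t ≡ 2 (mod 5), then by the Chinese remainder theorem t ≡ 7 (mod 20). This is exactly t ≡ 7 (mod 20).

[⇒] Suppose t ≡ 7 (mod 20); write t = 20j + 7. Since 4 ∣ 20, reducing mod 4 gives t ≡ 7 ≡ 3 (mod 4); since 5 ∣ 20, reducing mod 5 gives t ≡ 7 ≡ 2 (mod 5).

Both directions hold.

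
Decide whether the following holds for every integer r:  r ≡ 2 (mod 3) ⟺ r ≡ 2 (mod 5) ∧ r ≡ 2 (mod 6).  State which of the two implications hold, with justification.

Only the converse holds.

Forward direction. This fails: r = 5 gives 5 ≡ 2 (mod 3) but 5 ≡ 0 (mod 5), so the conjunction on the right does not hold.

Converse. If r ≡ 2 (mod 5) and r ≡ 2 (mod 6), then by the Chinese remainder theorem r ≡ 2 (mod 30). Since 2 ≡ 2 (mod 3) and 3 ∣ 30, we get r ≡ 2 (mod 3).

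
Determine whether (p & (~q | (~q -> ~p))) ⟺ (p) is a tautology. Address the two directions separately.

Forward direction. Assume the antecedent. If q is true, the antecedent forces (q = T, p = T), and p holds there. If q is false, the antecedent forces (q = F, p = T), and p holds there. Either way p holds.

Converse. Assume the antecedent. If q is true, the antecedent forces (q = T, p = T), and p & (~q | (~q -> ~p)) holds there. If q is false, the antecedent forces (q = F, p = T), and p & (~q | (~q -> ~p)) holds there. Either way p & (~q | (~q -> ~p)) holds.

The biconditional holds.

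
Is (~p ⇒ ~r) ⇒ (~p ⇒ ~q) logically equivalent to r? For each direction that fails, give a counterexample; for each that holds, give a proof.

[⇒] This fails. Under p = F, q = F, r = F, the left side is true but the right side is false.

[⇐] Assume the antecedent. If p is true, (~p ⇒ ~r) ⇒ (~p ⇒ ~q) reduces to true regardless of the other variables. If p is false, the antecedent forces (p = F, q = F, r = T) or (p = F, q = T, r = T), and (~p ⇒ ~r) ⇒ (~p ⇒ ~q) holds there. Either way (~p ⇒ ~r) ⇒ (~p ⇒ ~q) holds.

Only the reverse direction holds.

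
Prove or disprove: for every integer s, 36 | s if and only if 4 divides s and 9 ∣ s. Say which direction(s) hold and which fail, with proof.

Forward direction. If 36 ∣ s, write s = 36q. Since 36 = 9·4, s = 4·(9q), so 4 ∣ s; and since 36 = 4·9, s = 9·(4q), so 9 ∣ s.

Converse. Suppose 4 ∣ s and 9 ∣ s. Any common multiple of 4 and 9 is a multiple of their lcm; here gcd(4, 9) = 1, so lcm(4, 9) = 4·9 = 36, so 36 ∣ s.

Both directions hold.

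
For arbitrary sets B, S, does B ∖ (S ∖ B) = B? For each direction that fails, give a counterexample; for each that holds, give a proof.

Both inclusions hold; the sets are equal.

(⊆) Let x ∈ B ∖ (S ∖ B). Then either x ∈ B and x ∉ S; or x ∈ B ∩ S. In each case x ∈ B, so B ∖ (S ∖ B) ⊆ B.

(⊇) Let x ∈ B. Then either x ∈ B and x ∉ S; or x ∈ B ∩ S. In each case x ∈ B ∖ (S ∖ B), so B ⊆ B ∖ (S ∖ B).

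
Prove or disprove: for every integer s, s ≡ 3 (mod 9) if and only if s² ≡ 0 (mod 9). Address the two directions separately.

The forward direction holds; the converse fails.

(→) Suppose s ≡ 3 (mod 9). Write s = 9j + 3. Then (9j + 3)² = 81j² + 54j + 9 = 9(9j² + 6j + 1) + 0, so s² ≡ 0 (mod 9).

(←) This fails: take s = 0. Then 0² = 0 ≡ 0 (mod 9), yet 0 ≡ 0 (mod 9), not 3.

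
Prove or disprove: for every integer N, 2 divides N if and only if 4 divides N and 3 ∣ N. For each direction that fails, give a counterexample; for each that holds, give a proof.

The forward direction fails; the converse holds.

(→) This fails: take N = 2. Certainly 2 ∣ 2, but 4 ∤ 2.

(←) Suppose 4 ∣ N and 3 ∣ N. Any common multiple of 4 and 3 is a multiple of their lcm; here gcd(4, 3) = 1, so lcm(4, 3) = 4·3 = 12, so 12 ∣ N. Since 2 ∣ 12, it follows that 2 ∣ N.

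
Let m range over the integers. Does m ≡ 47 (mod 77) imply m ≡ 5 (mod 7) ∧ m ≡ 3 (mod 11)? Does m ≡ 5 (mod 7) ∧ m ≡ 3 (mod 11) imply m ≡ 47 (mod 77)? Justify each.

Equivalent; both directions hold.

[⇒] Suppose m ≡ 47 (mod 77); write m = 77j + 47. Since 7 ∣ 77, reducing mod 7 gives m ≡ 47 ≡ 5 (mod 7); since 11 ∣ 77, reducing mod 11 gives m ≡ 47 ≡ 3 (mod 11).

[⇐] Conversely, if m ≡ 5 (mod 7) and m ≡ 3 (mod 11), then by the Chinese remainder theorem m ≡ 47 (mod 77). This is exactly m ≡ 47 (mod 77).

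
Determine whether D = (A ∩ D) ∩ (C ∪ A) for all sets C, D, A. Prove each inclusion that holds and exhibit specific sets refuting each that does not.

Reverse inclusion. Let x ∈ (A ∩ D) ∩ (C ∪ A). Then either x ∈ D ∩ A and x ∉ C; or x ∈ C ∩ D ∩ A. In each case x ∈ D, so (A ∩ D) ∩ (C ∪ A) ⊆ D.

Forward inclusion. This inclusion fails. Take C = ∅, D = {1}, A = ∅; then 1 ∈ D but 1 ∉ (A ∩ D) ∩ (C ∪ A).

(⊆) fails; (⊇) holds.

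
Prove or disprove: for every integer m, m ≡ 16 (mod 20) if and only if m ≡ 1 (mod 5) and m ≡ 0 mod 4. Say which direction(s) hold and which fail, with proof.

Forward direction. Suppose m ≡ 16 (mod 20); write m = 20j + 16. Since 5 ∣ 20, reducing mod 5 gives m ≡ 16 ≡ 1 (mod 5); since 4 ∣ 20, reducing mod 4 gives m ≡ 16 ≡ 0 (mod 4).

Converse. If m ≡ 1 (mod 5) and m ≡ 0 (mod 4), then by the Chinese remainder theorem m ≡ 16 (mod 20). This is exactly m ≡ 16 (mod 20).

Equivalent; both directions hold.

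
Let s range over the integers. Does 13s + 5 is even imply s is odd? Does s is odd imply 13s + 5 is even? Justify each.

(→) Suppose 13s + 5 is even. Since 13 is odd, 13s and s have the same parity, so 13s + 5 ≡ s + 5 (mod 2). As 5 is odd, 13s + 5 is even exactly when s is odd. Thus s is odd.

(←) Conversely, suppose s is odd; write s = 2j + 1. Then 13s + 5 = 13·(2j + 1) + 5 = 2·13j + 18, which is even.

Both directions hold.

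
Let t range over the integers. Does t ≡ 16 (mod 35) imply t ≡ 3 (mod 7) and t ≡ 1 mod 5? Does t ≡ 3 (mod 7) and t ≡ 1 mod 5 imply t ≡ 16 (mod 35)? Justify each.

Both directions fail.

(→) This fails: t = 16 gives 16 ≡ 16 (mod 35) but 16 ≡ 2 (mod 7), so the conjunction on the right does not hold.

(←) This fails: t = 31 satisfies both congruences on the right (31 ≡ 3 mod 7 and 31 ≡ 1 mod 5) yet 31 ≡ 31 (mod 35), not 16.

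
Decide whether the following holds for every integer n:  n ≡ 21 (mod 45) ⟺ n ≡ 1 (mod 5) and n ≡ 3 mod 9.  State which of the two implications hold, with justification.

Forward direction. Suppose n ≡ 21 (mod 45); write n = 45j + 21. Since 5 ∣ 45, reducing mod 5 gives n ≡ 21 ≡ 1 (mod 5); since 9 ∣ 45, reducing mod 9 gives n ≡ 21 ≡ 3 (mod 9).

Converse. If n ≡ 1 (mod 5) and n ≡ 3 (mod 9), then by the Chinese remainder theorem n ≡ 21 (mod 45). This is exactly n ≡ 21 (mod 45).

Both directions hold.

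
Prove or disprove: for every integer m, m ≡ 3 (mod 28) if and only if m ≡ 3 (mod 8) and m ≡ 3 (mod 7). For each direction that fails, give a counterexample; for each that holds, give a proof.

Not equivalent: only (⇐) holds.

(⟹) This fails: m = 31 gives 31 ≡ 3 (mod 28) but 31 ≡ 7 (mod 8), so the conjunction on the right does not hold.

(⟸) Conversely, if m ≡ 3 (mod 8) and m ≡ 3 (mod 7), then by the Chinese remainder theorem m ≡ 3 (mod 56). Since 3 ≡ 3 (mod 28) and 28 ∣ 56, we get m ≡ 3 (mod 28).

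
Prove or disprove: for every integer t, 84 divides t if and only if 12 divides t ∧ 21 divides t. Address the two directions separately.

(⇒) If 84 ∣ t, write t = 84q. Since 84 = 7·12, t = 12·(7q), so 12 ∣ t; and since 84 = 4·21, t = 21·(4q), so 21 ∣ t.

(⇐) Suppose 12 ∣ t and 21 ∣ t. Any common multiple of 12 and 21 is a multiple of their lcm; here lcm(12, 21) = 12·21/gcd(12, 21) = 252/3 = 84, so 84 ∣ t.

Equivalent; both directions hold.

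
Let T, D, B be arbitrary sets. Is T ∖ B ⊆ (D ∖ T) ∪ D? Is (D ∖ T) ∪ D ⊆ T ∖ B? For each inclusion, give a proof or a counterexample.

(⊆) fails and (⊇) fails.

(⊆) This inclusion fails. Take T = {1}, D = ∅, B = ∅; then 1 ∈ T ∖ B but 1 ∉ (D ∖ T) ∪ D.

(⊇) This inclusion fails. Take T = ∅, D = {1}, B = ∅; then 1 ∈ (D ∖ T) ∪ D but 1 ∉ T ∖ B.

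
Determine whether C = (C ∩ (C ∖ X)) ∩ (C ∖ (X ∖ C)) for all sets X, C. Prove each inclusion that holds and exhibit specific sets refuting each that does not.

Only the reverse inclusion holds.

(⟹) This inclusion fails. Take X = {1}, C = {1}; then 1 ∈ C but 1 ∉ (C ∩ (C ∖ X)) ∩ (C ∖ (X ∖ C)).

(⟸) Let x ∈ (C ∩ (C ∖ X)) ∩ (C ∖ (X ∖ C)). Then x ∈ C and x ∉ X, from which x ∈ C.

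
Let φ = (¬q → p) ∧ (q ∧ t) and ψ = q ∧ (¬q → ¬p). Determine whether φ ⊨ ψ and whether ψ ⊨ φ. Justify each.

(←) This fails. Under p = F, q = T, t = F, the left side is false but the right side is true.

(→) Assume the antecedent. If p is true, the antecedent forces (p = T, q = T, t = T), and q ∧ (¬q → ¬p) holds there. If p is false, the antecedent forces (p = F, q = T, t = T), and q ∧ (¬q → ¬p) holds there. Either way q ∧ (¬q → ¬p) holds.

Only the forward direction holds.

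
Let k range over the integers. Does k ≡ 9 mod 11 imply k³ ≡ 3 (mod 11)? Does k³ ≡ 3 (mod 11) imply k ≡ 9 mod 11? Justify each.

(→) Suppose k ≡ 9 mod 11. Write k = 11j + 9. Then (11j + 9)³ = 1331j³ + 3267j² + 2673j + 729 = 11(121j³ + 297j² + 243j + 66) + 3, so k³ ≡ 3 (mod 11).

(←) For the converse, argue contrapositively. If k ≢ 9 (mod 11), then k is congruent to one of 0, 1, 2, 3, 4, 5, 6, 7, 8, 10 modulo 11, and these give k³ ≡ 0, 1, 8, 5, 9, 4, 7, 2, 6, 10 respectively — never 3.

Both directions hold; the statement is true.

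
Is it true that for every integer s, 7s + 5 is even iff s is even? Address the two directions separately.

Both directions fail.

[⇒] This fails: s = 7 gives 7s + 5 = 54, which is even, but 7 is odd, not even.

[⇐] This also fails: s = 4 is even, but 7s + 5 = 33 is odd, not even.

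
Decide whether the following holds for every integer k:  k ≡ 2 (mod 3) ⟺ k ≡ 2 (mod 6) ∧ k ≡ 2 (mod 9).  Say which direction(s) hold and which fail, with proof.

The forward direction fails; the converse holds.

[⇐] If k ≡ 2 (mod 6) and k ≡ 2 (mod 9), then by the Chinese remainder theorem k ≡ 2 (mod 18). Since 2 ≡ 2 (mod 3) and 3 ∣ 18, we get k ≡ 2 (mod 3).

[⇒] This fails: k = 5 gives 5 ≡ 2 (mod 3) but 5 ≡ 5 (mod 6), so the conjunction on the right does not hold.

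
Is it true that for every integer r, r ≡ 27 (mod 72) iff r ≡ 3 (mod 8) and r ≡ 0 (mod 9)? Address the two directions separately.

Both directions hold; the statement is true.

Forward direction. Suppose r ≡ 27 (mod 72); write r = 72j + 27. Since 8 ∣ 72, reducing mod 8 gives r ≡ 27 ≡ 3 (mod 8); since 9 ∣ 72, reducing mod 9 gives r ≡ 27 ≡ 0 (mod 9).

Converse. If r ≡ 3 (mod 8) and r ≡ 0 (mod 9), then by the Chinese remainder theorem r ≡ 27 (mod 72). This is exactly r ≡ 27 (mod 72).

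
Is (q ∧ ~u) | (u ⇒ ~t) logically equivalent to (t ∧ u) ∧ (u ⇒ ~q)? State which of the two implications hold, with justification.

[⇒] This fails. Under t = F, u = F, q = F, the left side is true but the right side is false.

[⇐] This fails. Under t = T, u = T, q = F, the left side is false but the right side is true.

Neither implication holds.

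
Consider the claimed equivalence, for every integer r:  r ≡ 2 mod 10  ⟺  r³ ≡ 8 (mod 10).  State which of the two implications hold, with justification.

(→) Suppose r ≡ 2 mod 10. Write r = 10j + 2. Then (10j + 2)³ = 1000j³ + 600j² + 120j + 8 = 10(100j³ + 60j² + 12j) + 8, so r³ ≡ 8 (mod 10).

(←) For the converse, argue contrapositively. If r ≢ 2 (mod 10), then r is congruent to one of 0, 1, 3, 4, 5, 6, 7, 8, 9 modulo 10, and these give r³ ≡ 0, 1, 7, 4, 5, 6, 3, 2, 9 respectively — never 8.

Both directions hold; the statement is true.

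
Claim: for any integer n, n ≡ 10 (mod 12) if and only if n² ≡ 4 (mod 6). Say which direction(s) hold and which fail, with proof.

(⇒) holds; (⇐) fails.

[⇒] Suppose n ≡ 10 (mod 12). Then n² ≡ 10² = 100 (mod 12), and since 6 ∣ 12, also n² ≡ 4 (mod 6).

[⇐] This fails: take n = 2. Then 2² = 4 ≡ 4 (mod 6), yet 2 ≡ 2 (mod 12), not 10.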